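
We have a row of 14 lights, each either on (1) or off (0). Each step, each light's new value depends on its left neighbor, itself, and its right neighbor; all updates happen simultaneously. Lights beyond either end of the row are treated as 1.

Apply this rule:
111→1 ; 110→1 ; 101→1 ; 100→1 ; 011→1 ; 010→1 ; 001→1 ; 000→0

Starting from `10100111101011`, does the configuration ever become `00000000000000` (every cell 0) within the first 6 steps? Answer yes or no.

11111111111111
11111111111111  (fixed point — unchanged through step 6)
step 6 is 11111111111111, still not uniform 0

no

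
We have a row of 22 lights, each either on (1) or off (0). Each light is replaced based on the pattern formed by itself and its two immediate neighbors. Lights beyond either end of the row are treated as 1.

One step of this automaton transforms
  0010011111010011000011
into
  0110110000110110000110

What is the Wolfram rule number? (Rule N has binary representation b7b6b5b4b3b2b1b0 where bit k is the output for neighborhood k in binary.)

position 6: 111 → 0  (bit 7 = 0)
position 9: 110 → 0  (bit 6 = 0)
position 10: 101 → 1  (bit 5 = 1)
position 0: 100 → 0  (bit 4 = 0)
position 5: 011 → 1  (bit 3 = 1)
position 2: 010 → 1  (bit 2 = 1)
position 1: 001 → 1  (bit 1 = 1)
position 17: 000 → 0  (bit 0 = 0)
bits b7..b0 = 00101110 = 46

46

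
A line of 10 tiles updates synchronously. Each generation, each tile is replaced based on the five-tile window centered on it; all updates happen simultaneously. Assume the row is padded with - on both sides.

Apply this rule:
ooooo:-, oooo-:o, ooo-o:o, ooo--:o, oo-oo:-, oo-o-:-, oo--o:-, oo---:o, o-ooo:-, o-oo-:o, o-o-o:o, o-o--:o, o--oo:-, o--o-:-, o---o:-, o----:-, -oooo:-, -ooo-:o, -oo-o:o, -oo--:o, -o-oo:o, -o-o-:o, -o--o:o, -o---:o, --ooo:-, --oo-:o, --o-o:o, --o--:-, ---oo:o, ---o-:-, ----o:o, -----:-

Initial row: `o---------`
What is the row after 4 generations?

-o--o-----

generation 1: -o--------
generation 2: --o-------
generation 3: o--o------
generation 4: -o--o-----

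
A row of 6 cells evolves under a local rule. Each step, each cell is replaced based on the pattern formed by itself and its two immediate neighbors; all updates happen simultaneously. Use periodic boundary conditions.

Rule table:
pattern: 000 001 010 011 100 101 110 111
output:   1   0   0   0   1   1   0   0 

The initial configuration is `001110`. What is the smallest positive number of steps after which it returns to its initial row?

step 1: 100001
step 2: 011100
step 3: 000011
step 4: 111000
step 5: 000110
step 6: 110001
step 7: 001100
step 8: 100011
step 9: 011000
step 10: 000111
step 11: 110000
step 12: 001110

12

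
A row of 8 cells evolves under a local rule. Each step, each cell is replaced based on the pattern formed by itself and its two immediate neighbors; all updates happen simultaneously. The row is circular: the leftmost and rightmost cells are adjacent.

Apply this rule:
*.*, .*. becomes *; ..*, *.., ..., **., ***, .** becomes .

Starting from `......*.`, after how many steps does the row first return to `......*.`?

1

......*.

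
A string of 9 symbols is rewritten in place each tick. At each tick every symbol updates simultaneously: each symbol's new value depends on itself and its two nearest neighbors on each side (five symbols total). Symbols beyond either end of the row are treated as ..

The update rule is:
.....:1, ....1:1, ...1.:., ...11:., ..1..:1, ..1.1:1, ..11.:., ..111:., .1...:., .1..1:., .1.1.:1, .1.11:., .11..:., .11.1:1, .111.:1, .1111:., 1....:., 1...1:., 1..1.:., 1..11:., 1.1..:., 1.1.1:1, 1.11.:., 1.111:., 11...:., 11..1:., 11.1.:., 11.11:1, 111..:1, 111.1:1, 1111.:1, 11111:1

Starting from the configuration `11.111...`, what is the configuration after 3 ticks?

tick 1: .11.11..1
tick 2: ..11....1
tick 3: 1.....1.1

1.....1.1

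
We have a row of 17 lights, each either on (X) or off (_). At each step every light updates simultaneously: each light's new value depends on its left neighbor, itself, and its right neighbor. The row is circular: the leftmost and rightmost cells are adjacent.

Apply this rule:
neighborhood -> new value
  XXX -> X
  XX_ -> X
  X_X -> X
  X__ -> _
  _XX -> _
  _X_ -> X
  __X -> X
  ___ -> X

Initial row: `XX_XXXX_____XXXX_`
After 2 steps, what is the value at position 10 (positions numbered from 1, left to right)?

step 1: _XX_XXX_XXXX_XXXX
step 2: X_XX_XXX_XXXX_XXX
position 10 holds X

X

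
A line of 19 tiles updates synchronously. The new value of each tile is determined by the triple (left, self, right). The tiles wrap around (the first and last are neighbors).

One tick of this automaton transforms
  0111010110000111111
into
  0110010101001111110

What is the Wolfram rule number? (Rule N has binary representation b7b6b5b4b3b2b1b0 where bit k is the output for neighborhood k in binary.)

position 2: 111 → 1  (bit 7 = 1)
position 3: 110 → 0  (bit 6 = 0)
position 0: 101 → 0  (bit 5 = 0)
position 9: 100 → 1  (bit 4 = 1)
position 1: 011 → 1  (bit 3 = 1)
position 5: 010 → 1  (bit 2 = 1)
position 12: 001 → 1  (bit 1 = 1)
position 10: 000 → 0  (bit 0 = 0)
bits b7..b0 = 10011110 = 158

158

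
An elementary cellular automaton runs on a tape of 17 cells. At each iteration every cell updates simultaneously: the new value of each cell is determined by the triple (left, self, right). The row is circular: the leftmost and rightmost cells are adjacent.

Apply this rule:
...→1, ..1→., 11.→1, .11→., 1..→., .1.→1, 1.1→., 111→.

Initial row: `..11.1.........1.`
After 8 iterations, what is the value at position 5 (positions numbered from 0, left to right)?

1

1..1.1.1111111.1.
1..1.1.......1.1.
1..1.1.11111.1.1.
1..1.1.....1.1.1.
1..1.1.111.1.1.1.
1..1.1...1.1.1.1.
1..1.1.1.1.1.1.1.
1..1.1.1.1.1.1.1.
position 5 holds 1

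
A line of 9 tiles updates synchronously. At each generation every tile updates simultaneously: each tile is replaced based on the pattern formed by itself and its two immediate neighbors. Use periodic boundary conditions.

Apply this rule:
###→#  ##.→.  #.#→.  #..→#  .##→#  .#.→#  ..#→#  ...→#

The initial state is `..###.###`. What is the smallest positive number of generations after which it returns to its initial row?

generation 1: ####..##.
generation 2: ###.###..
generation 3: ##..##.##
generation 4: #.###..##
generation 5: ..##.####
generation 6: ###..###.
generation 7: ##.####..
generation 8: #..###.##
generation 9: .####..##
generation 10: .###.###.
generation 11: ###..##.#
generation 12: ##.###..#
generation 13: #..##.###
generation 14: .###..###
generation 15: .##.####.
generation 16: ##..###.#
generation 17: #.####..#
generation 18: ..###.###

18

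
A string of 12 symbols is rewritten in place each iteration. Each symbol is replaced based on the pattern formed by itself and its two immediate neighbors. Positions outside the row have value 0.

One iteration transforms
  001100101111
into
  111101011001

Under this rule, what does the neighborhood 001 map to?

1

At position 1 the neighborhood is 001; the next row has 1 there.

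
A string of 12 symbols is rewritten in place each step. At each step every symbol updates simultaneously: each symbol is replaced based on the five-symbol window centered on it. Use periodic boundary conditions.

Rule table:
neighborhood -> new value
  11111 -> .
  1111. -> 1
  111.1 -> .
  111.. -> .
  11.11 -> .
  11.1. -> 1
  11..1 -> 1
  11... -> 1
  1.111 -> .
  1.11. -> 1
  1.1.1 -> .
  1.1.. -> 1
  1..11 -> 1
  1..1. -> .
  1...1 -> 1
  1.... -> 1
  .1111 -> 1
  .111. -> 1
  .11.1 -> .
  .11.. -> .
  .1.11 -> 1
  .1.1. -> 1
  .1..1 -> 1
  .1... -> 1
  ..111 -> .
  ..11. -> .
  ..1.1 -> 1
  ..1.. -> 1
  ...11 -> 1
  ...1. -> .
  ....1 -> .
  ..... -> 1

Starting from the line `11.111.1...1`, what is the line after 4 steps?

1...1.11111.
111.11.1.1.1
11..1.1.1.1.
1.1.11.1.1.1

1.1.11.1.1.1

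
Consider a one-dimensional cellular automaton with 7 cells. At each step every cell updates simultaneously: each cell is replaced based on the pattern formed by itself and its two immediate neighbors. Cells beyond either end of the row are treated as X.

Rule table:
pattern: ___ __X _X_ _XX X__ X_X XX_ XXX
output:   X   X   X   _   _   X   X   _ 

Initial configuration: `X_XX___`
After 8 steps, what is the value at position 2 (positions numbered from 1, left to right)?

step 1: XX_X_XX
step 2: _XXXX__
step 3: X___X_X
step 4: X_XXXX_
step 5: XX___XX
step 6: _X_XX__
step 7: XXX_X_X
step 8: __XXXX_
position 2 holds _

_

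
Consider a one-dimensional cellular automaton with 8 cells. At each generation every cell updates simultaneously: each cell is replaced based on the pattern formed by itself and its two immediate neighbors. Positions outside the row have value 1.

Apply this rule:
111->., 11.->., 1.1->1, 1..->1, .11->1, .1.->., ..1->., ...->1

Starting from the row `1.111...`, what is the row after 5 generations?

.11..11.
11.1.1.1
..1.1.11
1..1.11.
.1..11.1

.1..11.1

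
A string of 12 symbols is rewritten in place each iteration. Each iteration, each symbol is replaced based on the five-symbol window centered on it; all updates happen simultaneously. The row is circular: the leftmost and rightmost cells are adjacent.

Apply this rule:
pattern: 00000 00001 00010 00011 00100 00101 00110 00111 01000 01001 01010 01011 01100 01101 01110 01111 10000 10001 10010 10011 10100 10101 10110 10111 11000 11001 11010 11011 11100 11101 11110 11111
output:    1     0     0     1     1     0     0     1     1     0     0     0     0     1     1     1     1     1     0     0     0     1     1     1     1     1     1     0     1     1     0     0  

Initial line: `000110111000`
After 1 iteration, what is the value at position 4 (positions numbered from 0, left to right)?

101010111111
position 4 holds 1

1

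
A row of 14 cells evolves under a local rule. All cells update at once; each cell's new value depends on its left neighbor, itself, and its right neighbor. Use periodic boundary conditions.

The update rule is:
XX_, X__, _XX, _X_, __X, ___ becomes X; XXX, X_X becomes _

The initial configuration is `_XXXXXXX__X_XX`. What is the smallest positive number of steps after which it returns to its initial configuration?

step 1: _X_____XXXX_XX
step 2: _XXXXXXX__X_XX

2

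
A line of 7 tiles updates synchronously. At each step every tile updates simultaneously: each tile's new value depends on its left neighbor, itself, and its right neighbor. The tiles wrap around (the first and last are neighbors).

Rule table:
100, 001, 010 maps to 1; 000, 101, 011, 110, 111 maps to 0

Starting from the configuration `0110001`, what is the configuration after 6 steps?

0001011
1011000
1000101
0101100
1100010
0010110

0010110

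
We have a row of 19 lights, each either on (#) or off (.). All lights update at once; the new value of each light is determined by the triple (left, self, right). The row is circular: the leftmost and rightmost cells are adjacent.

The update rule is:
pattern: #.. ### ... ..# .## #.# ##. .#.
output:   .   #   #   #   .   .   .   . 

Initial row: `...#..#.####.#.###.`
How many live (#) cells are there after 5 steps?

###..#...##.....#..
.#..#..##...####..#
...#..#...##.##..#.
###..#..##......#..
.#..#..#...#####..#
count of #: 9

9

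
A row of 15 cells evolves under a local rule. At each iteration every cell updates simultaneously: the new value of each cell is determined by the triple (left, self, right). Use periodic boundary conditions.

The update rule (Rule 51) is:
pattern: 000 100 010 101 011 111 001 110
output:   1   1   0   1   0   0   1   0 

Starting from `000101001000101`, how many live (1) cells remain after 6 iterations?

5

111010110111010
000101001000101  (repeats iteration 0; period 2)
iteration 6: 000101001000101
count of 1: 5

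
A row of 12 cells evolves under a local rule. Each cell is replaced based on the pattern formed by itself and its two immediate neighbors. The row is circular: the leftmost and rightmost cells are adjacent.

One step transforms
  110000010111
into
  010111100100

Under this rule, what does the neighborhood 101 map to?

0

At position 8 the neighborhood is 101; the next row has 0 there.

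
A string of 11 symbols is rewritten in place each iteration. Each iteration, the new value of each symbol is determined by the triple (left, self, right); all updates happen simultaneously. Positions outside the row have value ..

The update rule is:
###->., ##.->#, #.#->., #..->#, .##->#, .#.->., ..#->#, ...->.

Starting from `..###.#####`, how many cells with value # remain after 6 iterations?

7

iteration 1: .##.#.#...#
iteration 2: ###....#.#.
iteration 3: #.##..#...#
iteration 4: ..####.#.#.
iteration 5: .##..#....#
iteration 6: #####.#..#.
count of #: 7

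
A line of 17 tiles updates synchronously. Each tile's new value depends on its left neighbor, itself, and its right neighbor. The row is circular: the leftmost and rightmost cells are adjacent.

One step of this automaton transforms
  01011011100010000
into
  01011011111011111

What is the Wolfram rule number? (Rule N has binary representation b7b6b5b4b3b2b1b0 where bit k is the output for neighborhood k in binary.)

221

position 7: 111 → 1  (bit 7 = 1)
position 4: 110 → 1  (bit 6 = 1)
position 2: 101 → 0  (bit 5 = 0)
position 9: 100 → 1  (bit 4 = 1)
position 3: 011 → 1  (bit 3 = 1)
position 1: 010 → 1  (bit 2 = 1)
position 0: 001 → 0  (bit 1 = 0)
position 10: 000 → 1  (bit 0 = 1)
bits b7..b0 = 11011101 = 221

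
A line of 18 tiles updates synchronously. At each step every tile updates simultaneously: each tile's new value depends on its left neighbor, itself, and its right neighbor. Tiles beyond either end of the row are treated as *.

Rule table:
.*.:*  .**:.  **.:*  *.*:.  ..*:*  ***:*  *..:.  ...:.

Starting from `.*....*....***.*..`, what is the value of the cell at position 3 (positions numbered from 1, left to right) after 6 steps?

step 1: .*...**...*.**.*.*
step 2: .*..*.*..**..*.*..
step 3: .*.**.*.*.*.**.*.*
step 4: .*..*.*.*.*..*.*..
step 5: .*.**.*.*.*.**.*.*  (repeats step 3; period 2)
step 6: .*..*.*.*.*..*.*..
position 3 holds .

.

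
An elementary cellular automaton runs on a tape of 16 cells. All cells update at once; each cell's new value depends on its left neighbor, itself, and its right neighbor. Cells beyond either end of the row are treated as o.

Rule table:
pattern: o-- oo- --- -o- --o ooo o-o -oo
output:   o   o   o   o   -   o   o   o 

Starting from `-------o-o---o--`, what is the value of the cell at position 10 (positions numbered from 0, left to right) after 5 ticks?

o

tick 1: oooooo-ooooo-oo-
tick 2: oooooooooooooooo
tick 3: oooooooooooooooo  (fixed point — unchanged through tick 5)
position 10 holds o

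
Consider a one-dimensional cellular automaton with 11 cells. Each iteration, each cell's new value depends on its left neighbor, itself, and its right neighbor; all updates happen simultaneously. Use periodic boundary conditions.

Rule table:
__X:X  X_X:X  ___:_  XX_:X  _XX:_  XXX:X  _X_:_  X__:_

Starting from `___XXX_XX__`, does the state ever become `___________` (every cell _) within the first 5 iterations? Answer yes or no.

no

iteration 1: __X_XXX_X__
iteration 2: _X_X_XXX___
iteration 3: X_X_X_XX___
iteration 4: _X_X_X_X__X
iteration 5: X_X_X_X__X_
iteration 5 is X_X_X_X__X_, still not uniform _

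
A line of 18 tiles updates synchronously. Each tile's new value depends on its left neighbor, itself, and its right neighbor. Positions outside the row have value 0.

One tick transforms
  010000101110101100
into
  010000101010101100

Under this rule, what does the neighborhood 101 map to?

At position 7 the neighborhood is 101; the next row has 0 there.

0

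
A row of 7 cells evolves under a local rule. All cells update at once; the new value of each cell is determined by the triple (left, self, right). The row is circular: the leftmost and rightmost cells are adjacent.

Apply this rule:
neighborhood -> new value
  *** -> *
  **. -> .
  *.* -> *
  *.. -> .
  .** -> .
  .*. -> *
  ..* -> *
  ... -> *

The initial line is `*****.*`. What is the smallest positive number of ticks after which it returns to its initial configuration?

****.*.
.**.***
*..*.*.
*.*****
.*.****
***.**.
.*.*..*
****.**
***.*.*
**.***.
..*.*.*
.******
*.****.
**.**.*
*.*..*.
***.***
**.*.**
*.***.*
.*.*.*.
******.
.****.*
*.**.**
.*..*.*
**.****
*.*.***
.***.**
*.*.*..
*****.*

28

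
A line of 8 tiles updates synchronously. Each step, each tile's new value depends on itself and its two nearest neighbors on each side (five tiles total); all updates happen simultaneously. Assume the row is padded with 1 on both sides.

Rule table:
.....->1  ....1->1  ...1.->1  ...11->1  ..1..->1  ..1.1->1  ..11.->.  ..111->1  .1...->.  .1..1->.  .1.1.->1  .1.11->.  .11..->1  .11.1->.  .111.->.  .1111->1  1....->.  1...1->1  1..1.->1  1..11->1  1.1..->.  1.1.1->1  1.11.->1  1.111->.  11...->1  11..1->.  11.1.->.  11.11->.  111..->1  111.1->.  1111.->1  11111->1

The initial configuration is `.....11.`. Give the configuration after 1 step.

1.111...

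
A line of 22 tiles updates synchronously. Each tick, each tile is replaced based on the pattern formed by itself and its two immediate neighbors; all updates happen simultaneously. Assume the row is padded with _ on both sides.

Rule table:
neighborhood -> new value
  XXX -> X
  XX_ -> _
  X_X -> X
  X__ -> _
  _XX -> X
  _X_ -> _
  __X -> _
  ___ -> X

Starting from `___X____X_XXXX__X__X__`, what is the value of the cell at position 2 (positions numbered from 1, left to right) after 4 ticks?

XX___XX__XXXX________X
X__X_X___XXX__XXXXXX__
____X__X_XX___XXXXX__X
XXX_____XX__X_XXXX____
position 2 holds X

X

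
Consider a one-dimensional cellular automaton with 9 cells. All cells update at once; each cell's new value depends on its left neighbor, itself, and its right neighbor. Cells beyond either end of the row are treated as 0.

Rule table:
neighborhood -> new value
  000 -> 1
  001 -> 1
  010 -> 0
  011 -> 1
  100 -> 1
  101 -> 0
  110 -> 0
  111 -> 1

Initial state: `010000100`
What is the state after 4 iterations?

111001000

101111011
001110010
111101101
111001000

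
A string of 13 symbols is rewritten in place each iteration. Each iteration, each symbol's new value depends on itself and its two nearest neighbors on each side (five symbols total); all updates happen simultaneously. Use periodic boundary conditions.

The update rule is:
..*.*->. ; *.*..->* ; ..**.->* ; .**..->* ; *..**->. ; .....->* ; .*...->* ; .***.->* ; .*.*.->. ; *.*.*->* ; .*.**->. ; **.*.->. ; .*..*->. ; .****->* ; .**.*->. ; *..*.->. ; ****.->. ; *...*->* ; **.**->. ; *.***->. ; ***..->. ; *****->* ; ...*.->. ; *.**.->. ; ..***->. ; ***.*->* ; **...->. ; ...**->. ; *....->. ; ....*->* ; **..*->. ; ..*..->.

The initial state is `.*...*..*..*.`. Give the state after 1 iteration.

..**.........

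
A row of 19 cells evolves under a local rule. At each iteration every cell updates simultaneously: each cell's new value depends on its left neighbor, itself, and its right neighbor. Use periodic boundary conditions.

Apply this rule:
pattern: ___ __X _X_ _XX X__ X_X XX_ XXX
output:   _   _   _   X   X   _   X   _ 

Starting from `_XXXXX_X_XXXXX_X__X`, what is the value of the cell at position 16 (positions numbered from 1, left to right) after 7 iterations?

_X___X___X___X__X__
__X___X___X___X__X_
___X___X___X___X__X
X___X___X___X___X__
_X___X___X___X___X_
__X___X___X___X___X
X__X___X___X___X___
position 16 holds X

X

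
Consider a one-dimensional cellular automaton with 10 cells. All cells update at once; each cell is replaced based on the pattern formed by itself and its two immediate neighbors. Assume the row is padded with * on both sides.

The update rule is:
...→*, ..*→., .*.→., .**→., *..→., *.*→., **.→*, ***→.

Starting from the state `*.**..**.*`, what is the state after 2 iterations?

*....*....

iteration 1: *..*...*..
iteration 2: *....*....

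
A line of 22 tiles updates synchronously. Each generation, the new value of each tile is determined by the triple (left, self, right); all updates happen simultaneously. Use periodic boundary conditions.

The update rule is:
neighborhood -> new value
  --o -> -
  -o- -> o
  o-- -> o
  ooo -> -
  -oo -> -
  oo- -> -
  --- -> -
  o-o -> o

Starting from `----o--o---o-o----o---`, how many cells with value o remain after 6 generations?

generation 1: ----oo-oo--oooo---oo--
generation 2: ------o--o-----o----o-
generation 3: ------oo-oo----oo---oo
generation 4: o-------o--o-----o----
generation 5: oo------oo-oo----oo---
generation 6: --o-------o--o-----o--
count of o: 4

4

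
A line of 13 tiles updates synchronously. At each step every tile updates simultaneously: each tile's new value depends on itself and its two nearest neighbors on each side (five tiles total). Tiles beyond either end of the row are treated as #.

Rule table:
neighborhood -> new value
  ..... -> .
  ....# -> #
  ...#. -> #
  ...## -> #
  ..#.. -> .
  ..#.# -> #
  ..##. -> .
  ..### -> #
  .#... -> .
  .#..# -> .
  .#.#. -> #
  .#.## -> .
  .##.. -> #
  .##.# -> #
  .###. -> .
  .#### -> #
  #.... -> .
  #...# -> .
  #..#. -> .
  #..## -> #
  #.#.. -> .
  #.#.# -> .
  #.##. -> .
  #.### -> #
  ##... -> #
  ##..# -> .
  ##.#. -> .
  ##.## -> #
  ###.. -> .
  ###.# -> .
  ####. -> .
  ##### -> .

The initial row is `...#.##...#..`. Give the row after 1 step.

#.##..##.#..#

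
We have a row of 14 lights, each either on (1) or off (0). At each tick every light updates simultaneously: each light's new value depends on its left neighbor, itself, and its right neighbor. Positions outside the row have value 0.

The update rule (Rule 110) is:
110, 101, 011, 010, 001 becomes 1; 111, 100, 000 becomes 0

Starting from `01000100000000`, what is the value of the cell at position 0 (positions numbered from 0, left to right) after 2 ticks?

1

tick 1: 11001100000000
tick 2: 11011100000000
position 0 holds 1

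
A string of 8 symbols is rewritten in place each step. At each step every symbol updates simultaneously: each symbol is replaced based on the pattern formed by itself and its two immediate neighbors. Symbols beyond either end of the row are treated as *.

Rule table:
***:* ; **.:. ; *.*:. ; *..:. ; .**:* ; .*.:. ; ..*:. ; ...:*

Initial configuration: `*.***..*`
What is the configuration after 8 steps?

..**...*
..*..*.*
.......*
.*****.*
.****..*
.***...*
.**..*.*
.*.....*

.*.....*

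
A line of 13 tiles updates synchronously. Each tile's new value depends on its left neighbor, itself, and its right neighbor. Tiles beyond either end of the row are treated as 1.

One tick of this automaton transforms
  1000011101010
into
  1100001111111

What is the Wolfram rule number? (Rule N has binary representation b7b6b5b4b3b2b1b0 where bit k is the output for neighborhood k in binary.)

position 6: 111 → 1  (bit 7 = 1)
position 0: 110 → 1  (bit 6 = 1)
position 8: 101 → 1  (bit 5 = 1)
position 1: 100 → 1  (bit 4 = 1)
position 5: 011 → 0  (bit 3 = 0)
position 9: 010 → 1  (bit 2 = 1)
position 4: 001 → 0  (bit 1 = 0)
position 2: 000 → 0  (bit 0 = 0)
bits b7..b0 = 11110100 = 244

244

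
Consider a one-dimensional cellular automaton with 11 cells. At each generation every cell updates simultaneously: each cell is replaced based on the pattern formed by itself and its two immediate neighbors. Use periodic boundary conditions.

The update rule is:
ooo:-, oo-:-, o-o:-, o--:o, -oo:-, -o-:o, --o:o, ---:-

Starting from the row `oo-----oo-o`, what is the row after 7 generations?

--o---o----
-ooo-ooo---
o-------o--
oo-----oooo
--o---o----  (repeats generation 1; period 4)
generation 7: o-------o--

o-------o--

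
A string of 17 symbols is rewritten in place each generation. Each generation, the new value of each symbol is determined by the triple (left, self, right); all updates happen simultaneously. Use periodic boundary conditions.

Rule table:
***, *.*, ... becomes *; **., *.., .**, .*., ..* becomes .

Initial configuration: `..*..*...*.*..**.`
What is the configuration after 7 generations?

*......*..*......
..****......****.
*..**..****..**..
........**.......
*******....******
******..**..*****
*****........****

*****........****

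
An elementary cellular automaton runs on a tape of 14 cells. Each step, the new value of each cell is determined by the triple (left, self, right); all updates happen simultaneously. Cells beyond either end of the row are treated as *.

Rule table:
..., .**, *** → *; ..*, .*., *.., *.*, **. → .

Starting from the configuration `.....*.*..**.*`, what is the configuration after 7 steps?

.*...****.*..*

.***......*..*
.**..****....*
.*...***..**.*
...*.**...*..*
.*...*..*....*
...*......**.*
.*...****.*..*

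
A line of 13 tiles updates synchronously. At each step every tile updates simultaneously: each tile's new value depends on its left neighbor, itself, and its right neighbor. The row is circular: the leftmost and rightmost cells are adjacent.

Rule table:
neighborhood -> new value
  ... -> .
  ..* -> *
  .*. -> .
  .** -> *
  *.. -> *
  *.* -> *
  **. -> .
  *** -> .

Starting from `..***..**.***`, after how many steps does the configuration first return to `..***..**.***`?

26

step 1: ***..***.**..
step 2: *..***..**.**
step 3: .***..***.**.
step 4: **..***..**.*
step 5: ..***..***.**
step 6: ***..***..**.
step 7: *..***..***.*
step 8: .***..***..**
step 9: **..***..***.
step 10: *.***..***..*
step 11: .**..***..***
step 12: **.***..***..
step 13: *.**..***..**
step 14: .**.***..***.
step 15: **.**..***..*
step 16: ..**.***..***
step 17: ***.**..***..
step 18: *..**.***..**
step 19: .***.**..***.
step 20: **..**.***..*
step 21: ..***.**..***
step 22: ***..**.***..
step 23: *..***.**..**
step 24: .***..**.***.
step 25: **..***.**..*
step 26: ..***..**.***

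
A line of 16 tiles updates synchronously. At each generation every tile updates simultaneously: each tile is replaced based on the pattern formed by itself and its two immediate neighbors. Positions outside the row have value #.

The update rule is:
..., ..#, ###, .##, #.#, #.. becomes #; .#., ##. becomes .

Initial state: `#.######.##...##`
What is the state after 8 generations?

.##.############

.######.##.#####
######.##.######
#####.##.#######
####.##.########
###.##.#########
##.##.##########
#.##.###########
.##.############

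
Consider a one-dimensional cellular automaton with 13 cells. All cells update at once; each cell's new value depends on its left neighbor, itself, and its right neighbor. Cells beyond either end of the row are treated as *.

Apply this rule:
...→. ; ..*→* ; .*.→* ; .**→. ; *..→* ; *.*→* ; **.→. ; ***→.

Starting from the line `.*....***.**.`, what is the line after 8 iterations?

***..*...*..*
...****.****.
*.*....*....*
.***..***..*.
*...**...****
.*.*..*.*....
**********..*
..........**.

..........**.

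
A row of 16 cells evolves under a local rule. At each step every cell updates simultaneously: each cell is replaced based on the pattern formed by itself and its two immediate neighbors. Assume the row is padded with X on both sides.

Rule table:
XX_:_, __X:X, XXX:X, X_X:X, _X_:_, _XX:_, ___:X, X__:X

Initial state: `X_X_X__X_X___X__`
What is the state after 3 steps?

_X_X_XX_X_X_X_X_

_X_X_XX_X_XXX_XX
X_X_X__X_X_X_X_X
_X_X_XX_X_X_X_X_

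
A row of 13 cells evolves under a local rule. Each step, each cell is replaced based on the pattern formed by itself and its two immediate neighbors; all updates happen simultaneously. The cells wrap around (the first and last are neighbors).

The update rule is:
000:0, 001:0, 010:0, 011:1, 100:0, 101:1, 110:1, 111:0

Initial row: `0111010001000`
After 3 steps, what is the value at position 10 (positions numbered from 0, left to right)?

step 1: 0101100000000
step 2: 0011100000000
step 3: 0010100000000
position 10 holds 0

0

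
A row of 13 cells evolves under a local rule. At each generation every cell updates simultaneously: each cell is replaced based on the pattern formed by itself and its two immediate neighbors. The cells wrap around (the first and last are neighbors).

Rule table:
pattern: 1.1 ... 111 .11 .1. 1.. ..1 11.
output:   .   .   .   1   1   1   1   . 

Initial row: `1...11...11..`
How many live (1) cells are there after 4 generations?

generation 1: 11.11.1.11.11
generation 2: ...1..1.1..1.
generation 3: ..11111.11111
generation 4: 111.....1....
count of 1: 4

4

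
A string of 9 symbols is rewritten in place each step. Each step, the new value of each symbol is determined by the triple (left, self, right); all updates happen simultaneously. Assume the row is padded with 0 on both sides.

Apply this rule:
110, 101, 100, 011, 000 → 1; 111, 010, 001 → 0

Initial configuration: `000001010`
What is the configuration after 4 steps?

001101100

111100101
100110010
010111001
001101100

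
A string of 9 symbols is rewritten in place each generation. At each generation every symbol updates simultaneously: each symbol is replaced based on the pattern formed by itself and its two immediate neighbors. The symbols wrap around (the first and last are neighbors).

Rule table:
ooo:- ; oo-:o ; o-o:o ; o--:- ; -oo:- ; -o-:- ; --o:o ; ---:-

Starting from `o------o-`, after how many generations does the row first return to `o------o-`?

------o-o
-----o-o-
----o-o--
---o-o---
--o-o----
-o-o-----
o-o------
-o------o
o------o-

9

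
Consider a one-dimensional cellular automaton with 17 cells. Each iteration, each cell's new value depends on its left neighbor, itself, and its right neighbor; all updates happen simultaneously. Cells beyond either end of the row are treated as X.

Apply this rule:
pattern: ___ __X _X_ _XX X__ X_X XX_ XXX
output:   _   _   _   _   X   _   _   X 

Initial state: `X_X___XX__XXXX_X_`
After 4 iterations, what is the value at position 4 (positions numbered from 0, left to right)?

iteration 1: ___X____X__XX____
iteration 2: X___X____X___X___
iteration 3: _X___X____X___X__
iteration 4: __X___X____X___X_
position 4 holds _

_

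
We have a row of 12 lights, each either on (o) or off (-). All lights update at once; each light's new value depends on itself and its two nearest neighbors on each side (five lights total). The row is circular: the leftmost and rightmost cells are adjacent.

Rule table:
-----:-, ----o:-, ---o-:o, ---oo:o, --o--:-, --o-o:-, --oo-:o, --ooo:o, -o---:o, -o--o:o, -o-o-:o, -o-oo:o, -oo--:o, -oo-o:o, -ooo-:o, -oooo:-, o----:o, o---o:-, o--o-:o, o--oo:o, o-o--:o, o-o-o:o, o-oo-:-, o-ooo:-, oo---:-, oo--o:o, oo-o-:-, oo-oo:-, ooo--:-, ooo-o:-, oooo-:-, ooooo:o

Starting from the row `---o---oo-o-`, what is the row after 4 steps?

-o--o-ooo-oo

o-o-o-ooo-oo
--oooo-o---o
ooo----oo-o-
-o--o-ooo-oo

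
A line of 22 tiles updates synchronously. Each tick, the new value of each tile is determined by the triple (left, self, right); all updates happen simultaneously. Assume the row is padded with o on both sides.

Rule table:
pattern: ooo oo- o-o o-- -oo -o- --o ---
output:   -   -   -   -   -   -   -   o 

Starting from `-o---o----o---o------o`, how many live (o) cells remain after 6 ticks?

tick 1: ---o---oo---o---oooo--
tick 2: -o---o----o---o-------
tick 3: ---o---oo---o---ooooo-
tick 4: -o---o----o---o-------  (repeats tick 2; period 2)
tick 6: -o---o----o---o-------
count of o: 4

4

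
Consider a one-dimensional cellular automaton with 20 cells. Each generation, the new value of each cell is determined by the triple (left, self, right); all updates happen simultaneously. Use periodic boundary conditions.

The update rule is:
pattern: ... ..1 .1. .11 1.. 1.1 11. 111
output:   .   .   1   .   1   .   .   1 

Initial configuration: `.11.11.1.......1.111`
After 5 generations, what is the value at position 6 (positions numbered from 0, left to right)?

generation 1: .......11......1..1.
generation 2: .........1.....11.11
generation 3: 1........11.........
generation 4: 11.........1........
generation 5: ..1........11.......
position 6 holds .

.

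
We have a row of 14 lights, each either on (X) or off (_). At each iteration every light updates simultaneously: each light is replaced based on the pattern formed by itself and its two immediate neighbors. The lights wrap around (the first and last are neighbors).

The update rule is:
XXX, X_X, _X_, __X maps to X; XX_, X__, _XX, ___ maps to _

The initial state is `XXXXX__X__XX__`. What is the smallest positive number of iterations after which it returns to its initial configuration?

28

iteration 1: _XXX__XX_X___X
iteration 2: X_X__X__XX__XX
iteration 3: _XX_XX_X___X_X
iteration 4: X__X__XX__XXXX
iteration 5: __XX_X___X_XXX
iteration 6: _X__XX__XXX_X_
iteration 7: XX_X___X_X_XX_
iteration 8: __XX__XXXXX__X
iteration 9: _X___X_XXX__XX
iteration 10: XX__XXX_X__X__
iteration 11: ___X_X_XX_XX_X
iteration 12: __XXXXX__X__XX
iteration 13: _X_XXX__XX_X__
iteration 14: XXX_X__X__XX__
iteration 15: _X_XX_XX_X___X
iteration 16: XXX__X__XX__XX
iteration 17: XX__XX_X___X_X
iteration 18: X__X__XX__XXX_
iteration 19: X_XX_X___X_X_X
iteration 20: _X__XX__XXXXX_
iteration 21: XX_X___X_XXX__
iteration 22: __XX__XXX_X__X
iteration 23: _X___X_X_XX_XX
iteration 24: XX__XXXXX__X__
iteration 25: ___X_XXX__XX_X
iteration 26: __XXX_X__X__XX
iteration 27: _X_X_XX_XX_X__
iteration 28: XXXXX__X__XX__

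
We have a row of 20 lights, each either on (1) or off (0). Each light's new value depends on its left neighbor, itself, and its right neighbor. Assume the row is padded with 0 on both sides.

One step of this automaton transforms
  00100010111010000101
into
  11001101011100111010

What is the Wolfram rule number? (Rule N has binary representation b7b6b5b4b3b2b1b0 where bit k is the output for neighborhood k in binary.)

position 9: 111 → 1  (bit 7 = 1)
position 10: 110 → 1  (bit 6 = 1)
position 7: 101 → 1  (bit 5 = 1)
position 3: 100 → 0  (bit 4 = 0)
position 8: 011 → 0  (bit 3 = 0)
position 2: 010 → 0  (bit 2 = 0)
position 1: 001 → 1  (bit 1 = 1)
position 0: 000 → 1  (bit 0 = 1)
bits b7..b0 = 11100011 = 227

227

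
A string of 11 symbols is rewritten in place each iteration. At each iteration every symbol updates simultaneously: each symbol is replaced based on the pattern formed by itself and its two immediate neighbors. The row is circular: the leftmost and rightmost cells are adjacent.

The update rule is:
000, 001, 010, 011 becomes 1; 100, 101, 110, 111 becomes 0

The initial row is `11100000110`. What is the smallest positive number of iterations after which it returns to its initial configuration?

22

10001111100
10111000001
00100011111
01101110000
11001000111
00011011100
11110010001
00000110111
01111100100
11000001101
00011111001
01110000011
01000111110
11011100000
10010001111
00110111000
11100100011
00001101110
11111001000
10000011011
00111110010
11100000110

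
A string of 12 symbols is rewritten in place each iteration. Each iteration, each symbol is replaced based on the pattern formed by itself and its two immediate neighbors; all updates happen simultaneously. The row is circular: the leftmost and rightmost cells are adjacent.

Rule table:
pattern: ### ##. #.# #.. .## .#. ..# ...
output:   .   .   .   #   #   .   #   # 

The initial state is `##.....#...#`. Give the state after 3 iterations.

..#####.####
###.....#...
#..#####.###

#..#####.###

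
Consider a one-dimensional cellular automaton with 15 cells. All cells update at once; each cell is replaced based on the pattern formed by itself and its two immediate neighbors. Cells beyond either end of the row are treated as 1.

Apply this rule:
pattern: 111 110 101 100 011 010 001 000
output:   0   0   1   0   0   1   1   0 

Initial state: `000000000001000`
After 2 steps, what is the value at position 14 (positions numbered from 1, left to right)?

000000000011001
000000000100010
position 14 holds 1

1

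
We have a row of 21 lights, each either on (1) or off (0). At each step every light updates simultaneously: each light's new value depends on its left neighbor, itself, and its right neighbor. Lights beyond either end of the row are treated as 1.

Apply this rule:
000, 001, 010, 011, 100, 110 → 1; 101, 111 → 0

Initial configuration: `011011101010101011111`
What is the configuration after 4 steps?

011010101010101011111

011010101010101010000
011010101010101011111
011010101010101010000  (repeats step 1; period 2)
step 4: 011010101010101011111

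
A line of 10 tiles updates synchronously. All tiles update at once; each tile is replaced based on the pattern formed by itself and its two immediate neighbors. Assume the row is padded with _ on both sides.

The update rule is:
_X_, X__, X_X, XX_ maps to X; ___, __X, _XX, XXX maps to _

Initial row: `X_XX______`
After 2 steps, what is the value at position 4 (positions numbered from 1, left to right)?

XX_XX_____
_XX_XX____
position 4 holds _

_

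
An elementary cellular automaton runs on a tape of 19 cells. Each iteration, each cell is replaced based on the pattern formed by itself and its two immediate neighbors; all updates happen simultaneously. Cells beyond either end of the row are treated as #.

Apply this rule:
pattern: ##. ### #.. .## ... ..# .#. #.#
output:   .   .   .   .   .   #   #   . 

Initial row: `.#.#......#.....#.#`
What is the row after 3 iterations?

.#.#.....##....##..
.#.#....#.....#...#
.#.#...##....##..#.

.#.#...##....##..#.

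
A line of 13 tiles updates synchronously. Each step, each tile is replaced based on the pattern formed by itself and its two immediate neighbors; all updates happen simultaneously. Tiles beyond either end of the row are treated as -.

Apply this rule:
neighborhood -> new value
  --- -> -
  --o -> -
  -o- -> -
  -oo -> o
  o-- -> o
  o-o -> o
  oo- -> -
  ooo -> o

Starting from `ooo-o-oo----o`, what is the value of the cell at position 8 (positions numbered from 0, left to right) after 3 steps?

o

oo-o-oo-o----
o-o-oo-o-o---
-o-oo-o-o-o--
position 8 holds o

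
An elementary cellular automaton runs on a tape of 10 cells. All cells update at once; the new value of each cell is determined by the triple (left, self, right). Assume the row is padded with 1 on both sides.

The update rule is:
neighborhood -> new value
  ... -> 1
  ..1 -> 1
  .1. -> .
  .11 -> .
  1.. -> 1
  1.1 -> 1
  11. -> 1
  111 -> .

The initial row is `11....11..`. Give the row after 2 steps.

1....11...

.11111.111
1....11...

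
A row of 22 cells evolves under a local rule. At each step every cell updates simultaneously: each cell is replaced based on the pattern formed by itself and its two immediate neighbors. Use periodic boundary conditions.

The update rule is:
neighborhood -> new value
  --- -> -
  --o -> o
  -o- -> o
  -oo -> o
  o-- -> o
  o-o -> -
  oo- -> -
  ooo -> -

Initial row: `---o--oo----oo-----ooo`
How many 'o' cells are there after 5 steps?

o-ooooo-o--oo-o---oo--
o-o-----oooo--oo-oo-oo
--oo---oo---ooo--o--o-
-oo-o-oo-o-oo--ooooooo
-o--o-o--o-o-ooo------
count of o: 8

8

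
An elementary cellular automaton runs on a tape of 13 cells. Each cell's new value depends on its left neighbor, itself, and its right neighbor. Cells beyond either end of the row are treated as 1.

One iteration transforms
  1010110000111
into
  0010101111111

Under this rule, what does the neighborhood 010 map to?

1

At position 2 the neighborhood is 010; the next row has 1 there.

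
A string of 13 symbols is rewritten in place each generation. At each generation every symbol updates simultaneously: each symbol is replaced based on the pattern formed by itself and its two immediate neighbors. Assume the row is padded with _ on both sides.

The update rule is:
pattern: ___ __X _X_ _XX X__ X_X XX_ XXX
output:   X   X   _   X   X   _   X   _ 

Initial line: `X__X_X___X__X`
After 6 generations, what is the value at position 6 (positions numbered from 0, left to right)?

_XX___XXX_XX_
XXXXXXX_X_XXX
X_____X___X_X
_XXXXX_XXX___
XX___X_X_XXXX
XXXXX____X__X
position 6 holds _

_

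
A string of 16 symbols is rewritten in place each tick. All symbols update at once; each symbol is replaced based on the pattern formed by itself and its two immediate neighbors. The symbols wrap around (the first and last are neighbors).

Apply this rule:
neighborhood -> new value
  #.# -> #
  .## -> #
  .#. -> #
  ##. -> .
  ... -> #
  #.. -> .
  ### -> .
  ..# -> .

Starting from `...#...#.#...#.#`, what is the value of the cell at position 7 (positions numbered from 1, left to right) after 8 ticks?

.#.#.#.###.#.###
########..####..
#.........#.....
#.#######.#.###.
###......####..#
....####.#.....#
.##.#...##.###.#
##.##.#.#.##..##
position 7 holds #

#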